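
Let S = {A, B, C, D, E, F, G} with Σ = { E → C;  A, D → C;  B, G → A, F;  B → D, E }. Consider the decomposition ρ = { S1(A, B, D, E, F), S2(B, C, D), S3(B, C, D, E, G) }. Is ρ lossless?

No

Chase test. Columns are A, B, C, D, E, F, G; row i has aⱼ where attribute j ∈ Si, else bᵢⱼ.
Initial tableau (one row per fragment):
  row 1: a1 a2 b13 a4 a5 a6 b17
  row 2: b21 a2 a3 a4 b25 b26 b27
  row 3: b31 a2 a3 a4 a5 b36 a7
Rows 1 and 3 agree on E; apply E→C and equate their C entries.
Rows 1 and 2 agree on B; apply B→D, E and equate their D, E entries.
No row becomes fully distinguished — the join is lossy.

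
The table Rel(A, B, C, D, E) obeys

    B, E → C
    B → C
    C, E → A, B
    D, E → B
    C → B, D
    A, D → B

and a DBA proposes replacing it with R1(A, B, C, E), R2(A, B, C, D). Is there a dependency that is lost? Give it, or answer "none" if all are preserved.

Check D, E → B: no single fragment contains all of {B, D, E}, and the restricted closure of {D, E} across the fragments never reaches {B}.
B, E → C is preserved.
B → C is preserved.
C, E → A, B is preserved.
C → B, D is preserved.
A, D → B is preserved.

D, E → B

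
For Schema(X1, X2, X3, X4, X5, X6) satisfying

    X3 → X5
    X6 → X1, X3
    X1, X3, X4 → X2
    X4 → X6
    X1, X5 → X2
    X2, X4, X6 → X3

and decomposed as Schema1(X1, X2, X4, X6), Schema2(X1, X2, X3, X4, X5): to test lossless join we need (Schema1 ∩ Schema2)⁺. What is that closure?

X1, X2, X3, X4, X5, X6

Schema1 ∩ Schema2 = {X1, X2, X4}.
X4 → X6 applies, adding X6
X2, X4, X6 → X3 applies, adding X3
X3 → X5 applies, adding X5
Closure: {X1, X2, X3, X4, X5, X6}.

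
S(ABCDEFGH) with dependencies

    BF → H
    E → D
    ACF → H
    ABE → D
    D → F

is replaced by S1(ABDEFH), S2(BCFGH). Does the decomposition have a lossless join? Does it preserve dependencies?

lossy and not dependency-preserving

Lossless test: (BFH)⁺ = {BFH}, which is a superkey of neither fragment — lossy.
Dependency preservation: the restricted closure of {ACF} across the fragments never reaches {H}, so ACF → H cannot be enforced without a join — not preserved.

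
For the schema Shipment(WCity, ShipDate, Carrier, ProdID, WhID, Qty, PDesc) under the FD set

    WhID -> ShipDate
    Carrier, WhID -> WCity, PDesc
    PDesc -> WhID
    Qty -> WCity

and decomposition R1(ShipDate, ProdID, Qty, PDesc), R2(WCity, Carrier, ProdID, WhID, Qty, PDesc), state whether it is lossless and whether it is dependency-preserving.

Lossless test: (ProdID, Qty, PDesc)⁺ = {WCity, ShipDate, ProdID, WhID, Qty, PDesc}, which contains all of one fragment — lossless.
Dependency preservation: the restricted closure of {WhID} across the fragments never reaches {ShipDate}, so WhID → ShipDate cannot be enforced without a join — not preserved.

lossless but not dependency-preserving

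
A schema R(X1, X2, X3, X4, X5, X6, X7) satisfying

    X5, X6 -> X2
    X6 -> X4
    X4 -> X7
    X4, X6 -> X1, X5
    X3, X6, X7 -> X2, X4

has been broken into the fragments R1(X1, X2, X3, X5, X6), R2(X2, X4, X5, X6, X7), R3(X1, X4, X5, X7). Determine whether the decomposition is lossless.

Yes

Chase test. Columns are X1, X2, X3, X4, X5, X6, X7; row i has aⱼ where attribute j ∈ Ri, else bᵢⱼ.
Initial tableau (one row per fragment):
  row 1: a1 a2 a3 b14 a5 a6 b17
  row 2: b21 a2 b23 a4 a5 a6 a7
  row 3: a1 b32 b33 a4 a5 b36 a7
Rows 1 and 2 agree on X6; apply X6→X4 and equate their X4 entries.
Rows 1 and 2 agree on X4; apply X4→X7 and equate their X7 entries.
Rows 1 and 2 agree on X4, X6; apply X4, X6→X1, X5 and equate their X1, X5 entries.
Row 1 is now all distinguished symbols — the join is lossless.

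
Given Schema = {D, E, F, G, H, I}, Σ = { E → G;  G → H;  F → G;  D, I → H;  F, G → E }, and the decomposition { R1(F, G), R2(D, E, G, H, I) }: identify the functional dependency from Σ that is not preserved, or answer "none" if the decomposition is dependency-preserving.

Check F, G → E: no single fragment contains all of {E, F, G}, and the restricted closure of {F, G} across the fragments never reaches {E}.
E → G is preserved.
G → H is preserved.
F → G is preserved.
D, I → H is preserved.

F, G → E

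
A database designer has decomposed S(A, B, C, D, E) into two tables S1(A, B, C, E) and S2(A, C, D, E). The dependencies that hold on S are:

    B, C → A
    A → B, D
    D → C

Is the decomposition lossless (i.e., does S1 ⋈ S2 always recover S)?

Yes

Common attributes: S1 ∩ S2 = {A, C, E}.
Closure of {A, C, E}: A → B, D applies, adding B, D. So (A, C, E)⁺ = {A, B, C, D, E}.
This closure contains every attribute of S1, so S1 ∩ S2 → S1. The join is lossless.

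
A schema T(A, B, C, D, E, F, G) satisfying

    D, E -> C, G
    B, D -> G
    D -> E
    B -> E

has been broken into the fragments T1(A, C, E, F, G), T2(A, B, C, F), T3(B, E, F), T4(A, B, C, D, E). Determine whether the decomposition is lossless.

No

Chase test. Columns are A, B, C, D, E, F, G; row i has aⱼ where attribute j ∈ Ti, else bᵢⱼ.
Initial tableau (one row per fragment):
  row 1: a1 b12 a3 b14 a5 a6 a7
  row 2: a1 a2 a3 b24 b25 a6 b27
  row 3: b31 a2 b33 b34 a5 a6 b37
  row 4: a1 a2 a3 a4 a5 b46 b47
Rows 2 and 3 agree on B; apply B→E and equate their E entries.
No row becomes fully distinguished — the join is lossy.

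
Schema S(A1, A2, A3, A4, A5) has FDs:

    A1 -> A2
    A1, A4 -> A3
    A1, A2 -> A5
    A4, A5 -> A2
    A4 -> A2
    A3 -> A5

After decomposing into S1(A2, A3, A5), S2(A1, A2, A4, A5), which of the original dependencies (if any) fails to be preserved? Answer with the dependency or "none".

A1, A4 -> A3

Check A1, A4 → A3: no single fragment contains all of {A1, A3, A4}, and the restricted closure of {A1, A4} across the fragments never reaches {A3}.
A1 → A2 is preserved.
A1, A2 → A5 is preserved.
A4, A5 → A2 is preserved.
A4 → A2 is preserved.
A3 → A5 is preserved.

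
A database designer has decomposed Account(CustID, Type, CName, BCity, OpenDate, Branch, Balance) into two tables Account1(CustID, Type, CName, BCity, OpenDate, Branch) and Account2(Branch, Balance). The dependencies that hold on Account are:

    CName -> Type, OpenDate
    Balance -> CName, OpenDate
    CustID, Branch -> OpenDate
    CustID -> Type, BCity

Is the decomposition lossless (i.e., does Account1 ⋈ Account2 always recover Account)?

Common attributes: Account1 ∩ Account2 = {Branch}.
No dependency enlarges {Branch}, so (Branch)⁺ = {Branch}.
The closure contains neither all of Account1 = {CustID, Type, CName, BCity, OpenDate, Branch} nor all of Account2 = {Branch, Balance}, so the common attributes are not a superkey of either fragment. The join is lossy.

No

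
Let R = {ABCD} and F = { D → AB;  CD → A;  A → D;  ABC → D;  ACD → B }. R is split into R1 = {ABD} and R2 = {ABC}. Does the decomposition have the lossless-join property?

Common attributes: R1 ∩ R2 = {AB}.
Closure of {AB}: A → D applies, adding D. So (AB)⁺ = {ABD}.
This closure contains every attribute of R1, so R1 ∩ R2 → R1. The join is lossless.

Yes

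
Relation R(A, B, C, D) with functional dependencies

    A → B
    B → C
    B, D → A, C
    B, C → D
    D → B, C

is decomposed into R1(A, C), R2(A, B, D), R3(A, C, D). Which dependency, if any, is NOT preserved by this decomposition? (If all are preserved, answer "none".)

A → B lies within R2.
B → C: restricted closure across fragments reaches C.
B, D → A, C: restricted closure across fragments reaches A, C.
B, C → D: restricted closure across fragments reaches D.
D → B, C: restricted closure across fragments reaches B, C.
Every dependency is enforceable on the fragments, so the decomposition is dependency-preserving.

none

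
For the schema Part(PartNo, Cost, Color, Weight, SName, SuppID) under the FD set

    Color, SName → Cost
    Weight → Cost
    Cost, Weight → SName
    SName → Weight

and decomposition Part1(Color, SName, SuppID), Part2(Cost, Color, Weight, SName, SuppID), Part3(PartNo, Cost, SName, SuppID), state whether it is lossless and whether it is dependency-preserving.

lossy but dependency-preserving

Lossless test (chase): Rows 1 and 2 agree on Color, SName; apply Color, SName→Cost and equate their Cost entries. Rows 1 and 2 agree on SName; apply SName→Weight and equate their Weight entries. Rows 1 and 3 agree on SName; apply SName→Weight and equate their Weight entries. No row becomes fully distinguished — the join is lossy.
Dependency preservation: every FD's attributes lie within a single fragment, so each can be enforced locally — preserved.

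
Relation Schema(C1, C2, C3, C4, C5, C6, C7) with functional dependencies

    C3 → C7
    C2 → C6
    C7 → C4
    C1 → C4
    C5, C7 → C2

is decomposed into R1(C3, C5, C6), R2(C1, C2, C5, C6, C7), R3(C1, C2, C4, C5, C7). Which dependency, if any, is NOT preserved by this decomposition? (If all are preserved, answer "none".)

C3 → C7

Check C3 → C7: no single fragment contains all of {C3, C7}, and the restricted closure of {C3} across the fragments never reaches {C7}.
C2 → C6 is preserved.
C7 → C4 is preserved.
C1 → C4 is preserved.
C5, C7 → C2 is preserved.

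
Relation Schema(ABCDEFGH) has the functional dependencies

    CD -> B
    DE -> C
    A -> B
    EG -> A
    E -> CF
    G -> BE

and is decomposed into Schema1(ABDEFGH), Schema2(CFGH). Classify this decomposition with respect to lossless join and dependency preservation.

lossless but not dependency-preserving

Lossless test: (FGH)⁺ = {ABCEFGH}, which contains all of one fragment — lossless.
Dependency preservation: the restricted closure of {CD} across the fragments never reaches {B}, so CD → B cannot be enforced without a join — not preserved.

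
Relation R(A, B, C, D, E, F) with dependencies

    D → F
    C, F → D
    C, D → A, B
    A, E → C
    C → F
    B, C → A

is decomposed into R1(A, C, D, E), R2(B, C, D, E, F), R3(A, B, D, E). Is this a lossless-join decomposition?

Yes

Chase test. Columns are A, B, C, D, E, F; row i has aⱼ where attribute j ∈ Ri, else bᵢⱼ.
Initial tableau (one row per fragment):
  row 1: a1 b12 a3 a4 a5 b16
  row 2: b21 a2 a3 a4 a5 a6
  row 3: a1 a2 b33 a4 a5 b36
Rows 1 and 2 agree on D; apply D→F and equate their F entries.
Rows 1 and 3 agree on D; apply D→F and equate their F entries.
Rows 1 and 2 agree on C, D; apply C, D→A, B and equate their A, B entries.
Rows 1 and 3 agree on A, E; apply A, E→C and equate their C entries.
Row 1 is now all distinguished symbols — the join is lossless.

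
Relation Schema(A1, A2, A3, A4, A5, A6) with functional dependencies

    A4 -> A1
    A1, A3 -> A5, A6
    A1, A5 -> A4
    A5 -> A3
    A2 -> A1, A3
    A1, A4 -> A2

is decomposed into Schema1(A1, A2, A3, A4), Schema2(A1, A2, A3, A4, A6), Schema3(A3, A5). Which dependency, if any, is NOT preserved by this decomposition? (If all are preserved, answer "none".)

Check A1, A3 → A5, A6: no single fragment contains all of {A1, A3, A5, A6}, and the restricted closure of {A1, A3} across the fragments never reaches {A5, A6}.
A4 → A1 is preserved.
A1, A5 → A4 is preserved.
A5 → A3 is preserved.
A2 → A1, A3 is preserved.
A1, A4 → A2 is preserved.

A1, A3 -> A5, A6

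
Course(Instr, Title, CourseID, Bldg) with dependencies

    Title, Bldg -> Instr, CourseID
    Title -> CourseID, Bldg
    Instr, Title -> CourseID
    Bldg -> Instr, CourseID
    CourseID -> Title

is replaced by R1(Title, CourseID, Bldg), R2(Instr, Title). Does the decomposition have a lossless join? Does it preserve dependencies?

lossless and dependency-preserving

Lossless test: (Title)⁺ = {Instr, Title, CourseID, Bldg}, which contains all of one fragment — lossless.
Dependency preservation: Title, Bldg → Instr, CourseID; Instr, Title → CourseID; Bldg → Instr, CourseID are not contained in any single fragment, but the restricted closure of each left-hand side across the fragments still reaches the right-hand side; the remaining FDs each lie inside some fragment. All dependencies are preserved.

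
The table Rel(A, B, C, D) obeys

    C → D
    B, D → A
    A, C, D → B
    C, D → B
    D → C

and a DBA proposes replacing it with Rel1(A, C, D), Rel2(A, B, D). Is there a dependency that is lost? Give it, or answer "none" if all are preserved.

C → D lies within Rel1.
B, D → A lies within Rel2.
A, C, D → B: restricted closure across fragments reaches B.
C, D → B: restricted closure across fragments reaches B.
D → C lies within Rel1.
Every dependency is enforceable on the fragments, so the decomposition is dependency-preserving.

none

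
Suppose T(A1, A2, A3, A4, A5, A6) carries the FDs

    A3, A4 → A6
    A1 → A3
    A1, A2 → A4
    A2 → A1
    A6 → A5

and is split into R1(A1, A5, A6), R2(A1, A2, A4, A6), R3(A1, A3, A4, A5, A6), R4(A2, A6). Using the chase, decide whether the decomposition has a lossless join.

Yes

Chase test. Columns are A1, A2, A3, A4, A5, A6; row i has aⱼ where attribute j ∈ Ri, else bᵢⱼ.
Initial tableau (one row per fragment):
  row 1: a1 b12 b13 b14 a5 a6
  row 2: a1 a2 b23 a4 b25 a6
  row 3: a1 b32 a3 a4 a5 a6
  row 4: b41 a2 b43 b44 b45 a6
Rows 1 and 2 agree on A1; apply A1→A3 and equate their A3 entries.
Rows 1 and 3 agree on A1; apply A1→A3 and equate their A3 entries.
Rows 2 and 4 agree on A2; apply A2→A1 and equate their A1 entries.
Rows 1 and 2 agree on A6; apply A6→A5 and equate their A5 entries.
Rows 1 and 4 agree on A6; apply A6→A5 and equate their A5 entries.
Rows 1 and 4 agree on A1; apply A1→A3 and equate their A3 entries.
Rows 2 and 4 agree on A1, A2; apply A1, A2→A4 and equate their A4 entries.
Row 2 is now all distinguished symbols — the join is lossless.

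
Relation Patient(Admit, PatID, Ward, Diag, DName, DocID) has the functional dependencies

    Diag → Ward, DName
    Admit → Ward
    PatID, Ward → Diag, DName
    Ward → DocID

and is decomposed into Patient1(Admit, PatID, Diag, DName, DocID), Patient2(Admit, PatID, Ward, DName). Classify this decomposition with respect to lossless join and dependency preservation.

Lossless test: (Admit, PatID, DName)⁺ = {Admit, PatID, Ward, Diag, DName, DocID}, which contains all of one fragment — lossless.
Dependency preservation: the restricted closure of {Diag} across the fragments never reaches {Ward, DName}, so Diag → Ward, DName cannot be enforced without a join — not preserved.

lossless but not dependency-preserving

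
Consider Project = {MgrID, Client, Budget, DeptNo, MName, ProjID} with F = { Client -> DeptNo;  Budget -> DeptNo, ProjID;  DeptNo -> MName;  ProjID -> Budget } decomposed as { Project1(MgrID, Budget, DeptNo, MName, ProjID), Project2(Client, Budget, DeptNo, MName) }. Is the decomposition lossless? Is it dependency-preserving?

lossy but dependency-preserving

Lossless test: (Budget, DeptNo, MName)⁺ = {Budget, DeptNo, MName, ProjID}, which is a superkey of neither fragment — lossy.
Dependency preservation: every FD's attributes lie within a single fragment, so each can be enforced locally — preserved.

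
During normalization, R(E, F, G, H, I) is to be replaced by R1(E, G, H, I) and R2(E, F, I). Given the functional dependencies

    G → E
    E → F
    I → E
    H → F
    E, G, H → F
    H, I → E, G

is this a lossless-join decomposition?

Yes

Common attributes: R1 ∩ R2 = {E, I}.
Closure of {E, I}: E → F applies, adding F. So (E, I)⁺ = {E, F, I}.
This closure contains every attribute of R2, so R1 ∩ R2 → R2. The join is lossless.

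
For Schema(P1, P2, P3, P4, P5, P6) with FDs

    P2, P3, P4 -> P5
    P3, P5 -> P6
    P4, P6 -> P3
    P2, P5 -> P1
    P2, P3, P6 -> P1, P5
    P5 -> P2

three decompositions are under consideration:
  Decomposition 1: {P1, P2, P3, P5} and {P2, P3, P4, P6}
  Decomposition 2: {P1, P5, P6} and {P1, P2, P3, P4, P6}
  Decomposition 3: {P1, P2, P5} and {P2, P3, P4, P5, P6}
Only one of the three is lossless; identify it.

Decomposition 3

Decomposition 1: common = {P2, P3}, closure = {P2, P3} → lossy.
Decomposition 2: common = {P1, P6}, closure = {P1, P6} → lossy.
Decomposition 3: common = {P2, P5}, closure = {P1, P2, P5} → lossless.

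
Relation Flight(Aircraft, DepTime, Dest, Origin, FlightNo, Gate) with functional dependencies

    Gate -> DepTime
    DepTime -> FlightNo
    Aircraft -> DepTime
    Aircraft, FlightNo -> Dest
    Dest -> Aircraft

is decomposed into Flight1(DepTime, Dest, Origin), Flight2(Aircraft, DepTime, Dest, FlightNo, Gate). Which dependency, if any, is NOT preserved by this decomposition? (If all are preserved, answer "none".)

none

Gate → DepTime lies within Flight2.
DepTime → FlightNo lies within Flight2.
Aircraft → DepTime lies within Flight2.
Aircraft, FlightNo → Dest lies within Flight2.
Dest → Aircraft lies within Flight2.
Every dependency is enforceable on the fragments, so the decomposition is dependency-preserving.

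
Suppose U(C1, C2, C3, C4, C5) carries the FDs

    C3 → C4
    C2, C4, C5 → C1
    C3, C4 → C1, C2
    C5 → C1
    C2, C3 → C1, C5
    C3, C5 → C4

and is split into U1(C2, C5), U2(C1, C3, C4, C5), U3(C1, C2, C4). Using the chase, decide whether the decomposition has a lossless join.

Chase test. Columns are C1, C2, C3, C4, C5; row i has aⱼ where attribute j ∈ Ui, else bᵢⱼ.
Initial tableau (one row per fragment):
  row 1: b11 a2 b13 b14 a5
  row 2: a1 b22 a3 a4 a5
  row 3: a1 a2 b33 a4 b35
Rows 1 and 2 agree on C5; apply C5→C1 and equate their C1 entries.
No row becomes fully distinguished — the join is lossy.

No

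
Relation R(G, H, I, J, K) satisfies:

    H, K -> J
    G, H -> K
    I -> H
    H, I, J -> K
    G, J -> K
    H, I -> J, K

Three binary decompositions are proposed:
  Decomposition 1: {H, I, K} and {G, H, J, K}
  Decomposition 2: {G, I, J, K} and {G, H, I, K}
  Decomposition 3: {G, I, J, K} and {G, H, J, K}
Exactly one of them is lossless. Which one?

Decomposition 1: common = {H, K}, closure = {H, J, K} → lossy.
Decomposition 2: common = {G, I, K}, closure = {G, H, I, J, K} → lossless.
Decomposition 3: common = {G, J, K}, closure = {G, J, K} → lossy.

Decomposition 2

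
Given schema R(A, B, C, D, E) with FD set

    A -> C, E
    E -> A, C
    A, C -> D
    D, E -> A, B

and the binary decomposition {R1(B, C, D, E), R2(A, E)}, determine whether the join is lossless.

Yes

Common attributes: R1 ∩ R2 = {E}.
Closure of {E}: E → A, C applies, adding A, C; A, C → D applies, adding D; D, E → A, B applies, adding B. So (E)⁺ = {A, B, C, D, E}.
This closure contains every attribute of R1, so R1 ∩ R2 → R1. The join is lossless.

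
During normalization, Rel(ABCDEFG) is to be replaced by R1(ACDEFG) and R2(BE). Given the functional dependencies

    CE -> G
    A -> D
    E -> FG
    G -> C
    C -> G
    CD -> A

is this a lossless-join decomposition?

Common attributes: R1 ∩ R2 = {E}.
Closure of {E}: E → FG applies, adding FG; G → C applies, adding C. So (E)⁺ = {CEFG}.
The closure contains neither all of R1 = {ACDEFG} nor all of R2 = {BE}, so the common attributes are not a superkey of either fragment. The join is lossy.

No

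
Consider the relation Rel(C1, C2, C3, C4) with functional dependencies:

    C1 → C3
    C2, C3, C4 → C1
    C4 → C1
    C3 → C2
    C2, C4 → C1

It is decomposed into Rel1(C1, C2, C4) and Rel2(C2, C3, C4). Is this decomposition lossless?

Yes

Common attributes: Rel1 ∩ Rel2 = {C2, C4}.
Closure of {C2, C4}: C4 → C1 applies, adding C1; C1 → C3 applies, adding C3. So (C2, C4)⁺ = {C1, C2, C3, C4}.
This closure contains every attribute of Rel1, so Rel1 ∩ Rel2 → Rel1. The join is lossless.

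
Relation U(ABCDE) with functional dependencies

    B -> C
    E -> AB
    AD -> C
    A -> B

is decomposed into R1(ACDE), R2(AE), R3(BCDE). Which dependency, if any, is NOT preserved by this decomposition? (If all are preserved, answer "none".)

A -> B

Check A → B: no single fragment contains all of {AB}, and the restricted closure of {A} across the fragments never reaches {B}.
B → C is preserved.
E → AB is preserved.
AD → C is preserved.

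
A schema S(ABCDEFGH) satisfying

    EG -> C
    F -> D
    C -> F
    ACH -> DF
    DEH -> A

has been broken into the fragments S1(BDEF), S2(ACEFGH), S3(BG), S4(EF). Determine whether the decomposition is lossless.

No

Chase test. Columns are ABCDEFGH; row i has aⱼ where attribute j ∈ Si, else bᵢⱼ.
Initial tableau (one row per fragment):
  row 1: b11 a2 b13 a4 a5 a6 b17 b18
  row 2: a1 b22 a3 b24 a5 a6 a7 a8
  row 3: b31 a2 b33 b34 b35 b36 a7 b38
  row 4: b41 b42 b43 b44 a5 a6 b47 b48
Rows 1 and 2 agree on F; apply F→D and equate their D entries.
Rows 1 and 4 agree on F; apply F→D and equate their D entries.
No row becomes fully distinguished — the join is lossy.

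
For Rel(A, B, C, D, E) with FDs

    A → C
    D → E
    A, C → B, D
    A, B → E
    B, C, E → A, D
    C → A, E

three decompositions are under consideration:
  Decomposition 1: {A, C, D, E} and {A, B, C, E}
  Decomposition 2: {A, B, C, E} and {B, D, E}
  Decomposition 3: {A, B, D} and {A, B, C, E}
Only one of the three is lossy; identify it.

Decomposition 2

Decomposition 1: common = {A, C, E}, closure = {A, B, C, D, E} → lossless.
Decomposition 2: common = {B, E}, closure = {B, E} → lossy.
Decomposition 3: common = {A, B}, closure = {A, B, C, D, E} → lossless.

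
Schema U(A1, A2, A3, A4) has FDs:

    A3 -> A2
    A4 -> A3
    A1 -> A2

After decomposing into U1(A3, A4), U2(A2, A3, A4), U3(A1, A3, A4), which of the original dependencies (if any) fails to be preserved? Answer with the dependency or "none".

A1 -> A2

Check A1 → A2: no single fragment contains all of {A1, A2}, and the restricted closure of {A1} across the fragments never reaches {A2}.
A3 → A2 is preserved.
A4 → A3 is preserved.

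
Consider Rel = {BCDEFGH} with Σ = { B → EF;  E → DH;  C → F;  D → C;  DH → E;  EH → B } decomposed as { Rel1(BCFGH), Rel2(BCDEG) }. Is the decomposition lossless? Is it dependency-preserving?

lossless but not dependency-preserving

Lossless test: (BCG)⁺ = {BCDEFGH}, which contains all of one fragment — lossless.
Dependency preservation: the restricted closure of {DH} across the fragments never reaches {E}, so DH → E cannot be enforced without a join — not preserved.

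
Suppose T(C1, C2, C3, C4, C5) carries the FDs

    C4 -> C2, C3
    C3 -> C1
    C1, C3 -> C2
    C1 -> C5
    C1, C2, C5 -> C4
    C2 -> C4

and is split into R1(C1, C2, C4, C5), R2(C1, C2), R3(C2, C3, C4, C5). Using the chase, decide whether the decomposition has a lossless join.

Yes

Chase test. Columns are C1, C2, C3, C4, C5; row i has aⱼ where attribute j ∈ Ri, else bᵢⱼ.
Initial tableau (one row per fragment):
  row 1: a1 a2 b13 a4 a5
  row 2: a1 a2 b23 b24 b25
  row 3: b31 a2 a3 a4 a5
Rows 1 and 3 agree on C4; apply C4→C2, C3 and equate their C2, C3 entries.
Rows 1 and 3 agree on C3; apply C3→C1 and equate their C1 entries.
Rows 1 and 2 agree on C1; apply C1→C5 and equate their C5 entries.
Rows 1 and 2 agree on C1, C2, C5; apply C1, C2, C5→C4 and equate their C4 entries.
Rows 1 and 2 agree on C4; apply C4→C2, C3 and equate their C2, C3 entries.
Row 1 is now all distinguished symbols — the join is lossless.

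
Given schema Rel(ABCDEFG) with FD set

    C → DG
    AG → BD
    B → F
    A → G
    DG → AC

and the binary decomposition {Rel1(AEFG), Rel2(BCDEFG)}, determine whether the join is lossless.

No

Common attributes: Rel1 ∩ Rel2 = {EFG}.
No dependency enlarges {EFG}, so (EFG)⁺ = {EFG}.
The closure contains neither all of Rel1 = {AEFG} nor all of Rel2 = {BCDEFG}, so the common attributes are not a superkey of either fragment. The join is lossy.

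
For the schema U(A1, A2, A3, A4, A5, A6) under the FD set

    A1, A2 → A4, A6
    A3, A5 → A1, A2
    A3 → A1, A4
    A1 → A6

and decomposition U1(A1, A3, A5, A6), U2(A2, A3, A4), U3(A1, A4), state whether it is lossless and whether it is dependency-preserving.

Lossless test (chase): Rows 1 and 2 agree on A3; apply A3→A1, A4 and equate their A1, A4 entries. Rows 1 and 2 agree on A1; apply A1→A6 and equate their A6 entries. Rows 1 and 3 agree on A1; apply A1→A6 and equate their A6 entries. No row becomes fully distinguished — the join is lossy.
Dependency preservation: the restricted closure of {A1, A2} across the fragments never reaches {A4, A6}, so A1, A2 → A4, A6 cannot be enforced without a join — not preserved.

lossy and not dependency-preserving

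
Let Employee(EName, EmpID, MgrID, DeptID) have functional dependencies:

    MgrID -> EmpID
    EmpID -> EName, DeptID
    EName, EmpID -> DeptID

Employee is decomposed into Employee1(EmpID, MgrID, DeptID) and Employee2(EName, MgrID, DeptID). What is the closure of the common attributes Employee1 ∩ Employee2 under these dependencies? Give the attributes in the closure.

EName, EmpID, MgrID, DeptID

Employee1 ∩ Employee2 = {MgrID, DeptID}.
MgrID → EmpID applies, adding EmpID
EmpID → EName, DeptID applies, adding EName
Closure: {EName, EmpID, MgrID, DeptID}.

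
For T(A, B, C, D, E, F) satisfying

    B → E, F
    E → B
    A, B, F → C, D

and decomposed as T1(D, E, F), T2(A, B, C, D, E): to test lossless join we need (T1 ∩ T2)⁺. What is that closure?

T1 ∩ T2 = {D, E}.
E → B applies, adding B
B → E, F applies, adding F
Closure: {B, D, E, F}.

B, D, E, F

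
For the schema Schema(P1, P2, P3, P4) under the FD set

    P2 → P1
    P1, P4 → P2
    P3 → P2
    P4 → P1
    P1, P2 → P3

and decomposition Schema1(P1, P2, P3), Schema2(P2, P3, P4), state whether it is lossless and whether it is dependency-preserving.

Lossless test: (P2, P3)⁺ = {P1, P2, P3}, which contains all of one fragment — lossless.
Dependency preservation: P1, P4 → P2; P4 → P1 are not contained in any single fragment, but the restricted closure of each left-hand side across the fragments still reaches the right-hand side; the remaining FDs each lie inside some fragment. All dependencies are preserved.

lossless and dependency-preserving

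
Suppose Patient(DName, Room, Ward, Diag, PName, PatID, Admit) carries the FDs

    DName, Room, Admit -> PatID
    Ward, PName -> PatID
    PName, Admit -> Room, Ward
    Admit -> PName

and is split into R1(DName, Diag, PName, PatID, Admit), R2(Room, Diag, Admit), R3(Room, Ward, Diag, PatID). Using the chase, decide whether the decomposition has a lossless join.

No

Chase test. Columns are DName, Room, Ward, Diag, PName, PatID, Admit; row i has aⱼ where attribute j ∈ Ri, else bᵢⱼ.
Initial tableau (one row per fragment):
  row 1: a1 b12 b13 a4 a5 a6 a7
  row 2: b21 a2 b23 a4 b25 b26 a7
  row 3: b31 a2 a3 a4 b35 a6 b37
Rows 1 and 2 agree on Admit; apply Admit→PName and equate their PName entries.
Rows 1 and 2 agree on PName, Admit; apply PName, Admit→Room, Ward and equate their Room, Ward entries.
Rows 1 and 2 agree on Ward, PName; apply Ward, PName→PatID and equate their PatID entries.
No row becomes fully distinguished — the join is lossy.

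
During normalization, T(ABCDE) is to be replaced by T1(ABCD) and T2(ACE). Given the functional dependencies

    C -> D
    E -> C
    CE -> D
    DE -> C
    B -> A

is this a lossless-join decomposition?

Common attributes: T1 ∩ T2 = {AC}.
Closure of {AC}: C → D applies, adding D. So (AC)⁺ = {ACD}.
The closure contains neither all of T1 = {ABCD} nor all of T2 = {ACE}, so the common attributes are not a superkey of either fragment. The join is lossy.

No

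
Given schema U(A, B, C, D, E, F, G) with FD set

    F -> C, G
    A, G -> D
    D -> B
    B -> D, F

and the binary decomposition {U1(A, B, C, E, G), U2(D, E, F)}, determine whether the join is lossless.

Common attributes: U1 ∩ U2 = {E}.
No dependency enlarges {E}, so (E)⁺ = {E}.
The closure contains neither all of U1 = {A, B, C, E, G} nor all of U2 = {D, E, F}, so the common attributes are not a superkey of either fragment. The join is lossy.

No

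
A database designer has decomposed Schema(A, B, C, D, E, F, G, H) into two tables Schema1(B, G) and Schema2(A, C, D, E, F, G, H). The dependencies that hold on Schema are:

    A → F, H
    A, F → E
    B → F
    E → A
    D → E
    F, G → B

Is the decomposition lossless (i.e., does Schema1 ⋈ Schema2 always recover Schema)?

No

Common attributes: Schema1 ∩ Schema2 = {G}.
No dependency enlarges {G}, so (G)⁺ = {G}.
The closure contains neither all of Schema1 = {B, G} nor all of Schema2 = {A, C, D, E, F, G, H}, so the common attributes are not a superkey of either fragment. The join is lossy.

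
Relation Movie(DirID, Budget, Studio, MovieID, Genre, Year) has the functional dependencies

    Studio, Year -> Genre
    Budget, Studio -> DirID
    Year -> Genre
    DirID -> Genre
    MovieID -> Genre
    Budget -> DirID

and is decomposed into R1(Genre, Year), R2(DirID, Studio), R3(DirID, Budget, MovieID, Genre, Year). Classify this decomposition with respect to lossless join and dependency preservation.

Lossless test (chase): Rows 2 and 3 agree on DirID; apply DirID→Genre and equate their Genre entries. No row becomes fully distinguished — the join is lossy.
Dependency preservation: Studio, Year → Genre; Budget, Studio → DirID are not contained in any single fragment, but the restricted closure of each left-hand side across the fragments still reaches the right-hand side; the remaining FDs each lie inside some fragment. All dependencies are preserved.

lossy but dependency-preserving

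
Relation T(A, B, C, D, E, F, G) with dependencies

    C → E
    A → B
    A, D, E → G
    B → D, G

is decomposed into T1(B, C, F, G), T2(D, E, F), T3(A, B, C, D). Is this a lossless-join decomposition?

Chase test. Columns are A, B, C, D, E, F, G; row i has aⱼ where attribute j ∈ Ti, else bᵢⱼ.
Initial tableau (one row per fragment):
  row 1: b11 a2 a3 b14 b15 a6 a7
  row 2: b21 b22 b23 a4 a5 a6 b27
  row 3: a1 a2 a3 a4 b35 b36 b37
Rows 1 and 3 agree on C; apply C→E and equate their E entries.
Rows 1 and 3 agree on B; apply B→D, G and equate their D, G entries.
No row becomes fully distinguished — the join is lossy.

No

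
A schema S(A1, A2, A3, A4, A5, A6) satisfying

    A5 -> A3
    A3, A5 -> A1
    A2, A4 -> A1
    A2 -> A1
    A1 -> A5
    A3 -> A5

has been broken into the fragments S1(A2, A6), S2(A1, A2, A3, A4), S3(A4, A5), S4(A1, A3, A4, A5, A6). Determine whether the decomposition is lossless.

Chase test. Columns are A1, A2, A3, A4, A5, A6; row i has aⱼ where attribute j ∈ Si, else bᵢⱼ.
Initial tableau (one row per fragment):
  row 1: b11 a2 b13 b14 b15 a6
  row 2: a1 a2 a3 a4 b25 b26
  row 3: b31 b32 b33 a4 a5 b36
  row 4: a1 b42 a3 a4 a5 a6
Rows 3 and 4 agree on A5; apply A5→A3 and equate their A3 entries.
Rows 3 and 4 agree on A3, A5; apply A3, A5→A1 and equate their A1 entries.
Rows 1 and 2 agree on A2; apply A2→A1 and equate their A1 entries.
Rows 1 and 2 agree on A1; apply A1→A5 and equate their A5 entries.
Rows 1 and 3 agree on A1; apply A1→A5 and equate their A5 entries.
Rows 1 and 2 agree on A5; apply A5→A3 and equate their A3 entries.
No row becomes fully distinguished — the join is lossy.

No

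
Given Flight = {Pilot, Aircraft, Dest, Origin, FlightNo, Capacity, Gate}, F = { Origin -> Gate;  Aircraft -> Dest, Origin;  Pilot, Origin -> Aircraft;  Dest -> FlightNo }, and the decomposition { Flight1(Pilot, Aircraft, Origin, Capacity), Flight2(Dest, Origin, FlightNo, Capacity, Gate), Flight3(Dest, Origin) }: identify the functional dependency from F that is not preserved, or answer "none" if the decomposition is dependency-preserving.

Aircraft -> Dest, Origin

Check Aircraft → Dest, Origin: no single fragment contains all of {Aircraft, Dest, Origin}, and the restricted closure of {Aircraft} across the fragments never reaches {Dest, Origin}.
Origin → Gate is preserved.
Pilot, Origin → Aircraft is preserved.
Dest → FlightNo is preserved.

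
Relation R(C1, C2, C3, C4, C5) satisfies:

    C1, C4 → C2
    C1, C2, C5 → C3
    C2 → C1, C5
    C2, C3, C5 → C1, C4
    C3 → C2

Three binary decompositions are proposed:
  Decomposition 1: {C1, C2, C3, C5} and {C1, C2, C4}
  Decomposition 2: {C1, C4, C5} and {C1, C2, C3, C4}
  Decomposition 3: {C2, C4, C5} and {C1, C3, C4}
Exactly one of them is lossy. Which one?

Decomposition 3

Decomposition 1: common = {C1, C2}, closure = {C1, C2, C3, C4, C5} → lossless.
Decomposition 2: common = {C1, C4}, closure = {C1, C2, C3, C4, C5} → lossless.
Decomposition 3: common = {C4}, closure = {C4} → lossy.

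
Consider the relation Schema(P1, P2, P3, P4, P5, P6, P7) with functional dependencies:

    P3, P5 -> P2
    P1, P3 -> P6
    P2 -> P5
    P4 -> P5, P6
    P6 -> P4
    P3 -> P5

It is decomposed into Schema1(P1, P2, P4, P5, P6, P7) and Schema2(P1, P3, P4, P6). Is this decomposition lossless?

Common attributes: Schema1 ∩ Schema2 = {P1, P4, P6}.
Closure of {P1, P4, P6}: P4 → P5, P6 applies, adding P5. So (P1, P4, P6)⁺ = {P1, P4, P5, P6}.
The closure contains neither all of Schema1 = {P1, P2, P4, P5, P6, P7} nor all of Schema2 = {P1, P3, P4, P6}, so the common attributes are not a superkey of either fragment. The join is lossy.

No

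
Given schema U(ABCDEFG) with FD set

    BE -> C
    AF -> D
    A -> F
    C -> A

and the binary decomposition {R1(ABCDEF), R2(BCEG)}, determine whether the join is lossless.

Yes

Common attributes: R1 ∩ R2 = {BCE}.
Closure of {BCE}: C → A applies, adding A; A → F applies, adding F; AF → D applies, adding D. So (BCE)⁺ = {ABCDEF}.
This closure contains every attribute of R1, so R1 ∩ R2 → R1. The join is lossless.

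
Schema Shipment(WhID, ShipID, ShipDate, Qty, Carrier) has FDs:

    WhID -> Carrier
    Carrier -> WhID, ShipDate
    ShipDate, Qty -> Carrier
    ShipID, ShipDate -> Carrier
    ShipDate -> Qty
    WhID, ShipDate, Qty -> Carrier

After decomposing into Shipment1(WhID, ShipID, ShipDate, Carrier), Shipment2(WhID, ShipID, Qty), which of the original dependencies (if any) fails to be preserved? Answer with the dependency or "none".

none

WhID → Carrier lies within Shipment1.
Carrier → WhID, ShipDate lies within Shipment1.
ShipDate, Qty → Carrier: restricted closure across fragments reaches Carrier.
ShipID, ShipDate → Carrier lies within Shipment1.
ShipDate → Qty: restricted closure across fragments reaches Qty.
WhID, ShipDate, Qty → Carrier: restricted closure across fragments reaches Carrier.
Every dependency is enforceable on the fragments, so the decomposition is dependency-preserving.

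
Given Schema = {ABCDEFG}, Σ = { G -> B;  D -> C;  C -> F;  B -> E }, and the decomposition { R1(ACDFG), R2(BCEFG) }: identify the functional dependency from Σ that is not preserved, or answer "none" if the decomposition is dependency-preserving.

G → B lies within R2.
D → C lies within R1.
C → F lies within R1.
B → E lies within R2.
Every dependency is enforceable on the fragments, so the decomposition is dependency-preserving.

none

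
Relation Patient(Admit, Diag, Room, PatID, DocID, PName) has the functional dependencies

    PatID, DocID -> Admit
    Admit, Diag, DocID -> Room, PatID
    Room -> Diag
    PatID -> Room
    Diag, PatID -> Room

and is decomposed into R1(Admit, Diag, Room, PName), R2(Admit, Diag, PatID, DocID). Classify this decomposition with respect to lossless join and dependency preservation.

Lossless test: (Admit, Diag)⁺ = {Admit, Diag}, which is a superkey of neither fragment — lossy.
Dependency preservation: the restricted closure of {Admit, Diag, DocID} across the fragments never reaches {Room, PatID}, so Admit, Diag, DocID → Room, PatID cannot be enforced without a join — not preserved.

lossy and not dependency-preserving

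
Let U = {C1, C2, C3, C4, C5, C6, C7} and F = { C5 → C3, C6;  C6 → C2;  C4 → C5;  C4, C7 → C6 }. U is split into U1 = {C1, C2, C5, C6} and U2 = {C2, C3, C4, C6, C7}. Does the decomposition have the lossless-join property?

No

Common attributes: U1 ∩ U2 = {C2, C6}.
No dependency enlarges {C2, C6}, so (C2, C6)⁺ = {C2, C6}.
The closure contains neither all of U1 = {C1, C2, C5, C6} nor all of U2 = {C2, C3, C4, C6, C7}, so the common attributes are not a superkey of either fragment. The join is lossy.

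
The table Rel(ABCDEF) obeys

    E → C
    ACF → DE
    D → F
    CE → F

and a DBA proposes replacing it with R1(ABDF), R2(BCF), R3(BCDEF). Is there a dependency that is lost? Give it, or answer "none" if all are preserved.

ACF → DE

Check ACF → DE: no single fragment contains all of {ACDEF}, and the restricted closure of {ACF} across the fragments never reaches {DE}.
E → C is preserved.
D → F is preserved.
CE → F is preserved.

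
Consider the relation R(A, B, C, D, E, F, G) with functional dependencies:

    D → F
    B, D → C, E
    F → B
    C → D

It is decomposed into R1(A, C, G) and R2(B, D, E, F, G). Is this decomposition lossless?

No

Common attributes: R1 ∩ R2 = {G}.
No dependency enlarges {G}, so (G)⁺ = {G}.
The closure contains neither all of R1 = {A, C, G} nor all of R2 = {B, D, E, F, G}, so the common attributes are not a superkey of either fragment. The join is lossy.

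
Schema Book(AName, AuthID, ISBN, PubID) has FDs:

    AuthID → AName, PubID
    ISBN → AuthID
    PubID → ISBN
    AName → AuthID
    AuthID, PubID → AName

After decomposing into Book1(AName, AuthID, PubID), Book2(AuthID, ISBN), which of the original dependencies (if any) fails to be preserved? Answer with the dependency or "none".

AuthID → AName, PubID lies within Book1.
ISBN → AuthID lies within Book2.
PubID → ISBN: restricted closure across fragments reaches ISBN.
AName → AuthID lies within Book1.
AuthID, PubID → AName lies within Book1.
Every dependency is enforceable on the fragments, so the decomposition is dependency-preserving.

none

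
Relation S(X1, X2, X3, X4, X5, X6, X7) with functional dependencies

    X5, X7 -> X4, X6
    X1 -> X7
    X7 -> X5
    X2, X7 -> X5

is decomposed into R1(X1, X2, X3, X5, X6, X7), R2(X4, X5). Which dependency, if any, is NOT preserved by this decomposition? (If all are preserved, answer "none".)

Check X5, X7 → X4, X6: no single fragment contains all of {X4, X5, X6, X7}, and the restricted closure of {X5, X7} across the fragments never reaches {X4, X6}.
X1 → X7 is preserved.
X7 → X5 is preserved.
X2, X7 → X5 is preserved.

X5, X7 -> X4, X6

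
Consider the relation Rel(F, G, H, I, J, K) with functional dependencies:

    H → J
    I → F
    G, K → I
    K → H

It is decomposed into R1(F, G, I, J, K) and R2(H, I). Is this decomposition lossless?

No

Common attributes: R1 ∩ R2 = {I}.
Closure of {I}: I → F applies, adding F. So (I)⁺ = {F, I}.
The closure contains neither all of R1 = {F, G, I, J, K} nor all of R2 = {H, I}, so the common attributes are not a superkey of either fragment. The join is lossy.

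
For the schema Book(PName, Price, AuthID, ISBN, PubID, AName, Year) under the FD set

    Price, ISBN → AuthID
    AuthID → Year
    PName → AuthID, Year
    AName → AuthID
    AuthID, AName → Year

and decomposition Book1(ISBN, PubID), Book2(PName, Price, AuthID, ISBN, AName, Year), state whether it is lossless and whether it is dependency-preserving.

lossy but dependency-preserving

Lossless test: (ISBN)⁺ = {ISBN}, which is a superkey of neither fragment — lossy.
Dependency preservation: every FD's attributes lie within a single fragment, so each can be enforced locally — preserved.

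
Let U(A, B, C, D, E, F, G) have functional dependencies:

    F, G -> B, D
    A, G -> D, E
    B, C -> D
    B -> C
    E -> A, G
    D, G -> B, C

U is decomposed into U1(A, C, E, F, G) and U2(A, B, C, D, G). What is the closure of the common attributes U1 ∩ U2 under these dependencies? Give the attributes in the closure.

A, B, C, D, E, G

U1 ∩ U2 = {A, C, G}.
A, G → D, E applies, adding D, E
D, G → B, C applies, adding B
Closure: {A, B, C, D, E, G}.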